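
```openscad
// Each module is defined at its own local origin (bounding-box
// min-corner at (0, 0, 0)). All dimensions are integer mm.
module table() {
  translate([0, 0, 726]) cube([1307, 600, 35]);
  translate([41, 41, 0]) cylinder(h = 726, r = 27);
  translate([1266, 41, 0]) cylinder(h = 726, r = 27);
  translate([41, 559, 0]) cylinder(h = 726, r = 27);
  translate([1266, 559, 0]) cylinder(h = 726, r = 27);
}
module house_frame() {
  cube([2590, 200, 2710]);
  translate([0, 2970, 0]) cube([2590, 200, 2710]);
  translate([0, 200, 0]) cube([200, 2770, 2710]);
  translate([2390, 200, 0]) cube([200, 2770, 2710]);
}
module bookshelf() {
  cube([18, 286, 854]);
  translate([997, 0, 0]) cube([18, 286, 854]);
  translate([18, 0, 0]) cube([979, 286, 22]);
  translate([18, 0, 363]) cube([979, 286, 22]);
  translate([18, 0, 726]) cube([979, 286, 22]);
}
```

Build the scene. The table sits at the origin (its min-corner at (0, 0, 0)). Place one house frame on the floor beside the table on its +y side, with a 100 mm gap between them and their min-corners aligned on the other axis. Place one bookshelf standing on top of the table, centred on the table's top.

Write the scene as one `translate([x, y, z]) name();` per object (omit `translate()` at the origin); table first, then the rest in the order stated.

table();
translate([0, 700, 0]) house_frame();
translate([146, 157, 761]) bookshelf();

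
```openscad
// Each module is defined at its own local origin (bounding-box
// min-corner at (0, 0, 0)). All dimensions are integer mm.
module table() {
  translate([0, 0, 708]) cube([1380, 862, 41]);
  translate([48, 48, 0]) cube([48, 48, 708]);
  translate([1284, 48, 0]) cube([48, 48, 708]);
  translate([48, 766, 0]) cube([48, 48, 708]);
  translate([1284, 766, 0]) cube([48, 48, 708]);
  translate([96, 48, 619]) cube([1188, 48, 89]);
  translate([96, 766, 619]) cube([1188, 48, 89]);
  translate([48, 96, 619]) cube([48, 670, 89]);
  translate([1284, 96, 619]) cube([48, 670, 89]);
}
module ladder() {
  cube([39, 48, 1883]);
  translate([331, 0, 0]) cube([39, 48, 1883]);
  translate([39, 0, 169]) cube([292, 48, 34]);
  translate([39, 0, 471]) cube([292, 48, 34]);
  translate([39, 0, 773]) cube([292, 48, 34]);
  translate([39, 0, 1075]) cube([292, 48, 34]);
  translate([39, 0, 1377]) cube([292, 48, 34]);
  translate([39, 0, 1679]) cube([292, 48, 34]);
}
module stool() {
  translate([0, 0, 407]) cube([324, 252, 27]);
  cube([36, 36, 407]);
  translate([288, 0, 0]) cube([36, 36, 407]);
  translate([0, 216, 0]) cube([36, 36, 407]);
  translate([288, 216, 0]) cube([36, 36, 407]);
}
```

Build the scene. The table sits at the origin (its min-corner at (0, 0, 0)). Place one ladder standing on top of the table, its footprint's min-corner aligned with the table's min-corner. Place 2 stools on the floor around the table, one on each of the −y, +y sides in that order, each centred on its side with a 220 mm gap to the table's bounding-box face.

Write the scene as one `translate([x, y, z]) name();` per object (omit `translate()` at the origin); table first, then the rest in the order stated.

table();
translate([0, 0, 749]) ladder();
translate([528, -472, 0]) stool();
translate([528, 1082, 0]) stool();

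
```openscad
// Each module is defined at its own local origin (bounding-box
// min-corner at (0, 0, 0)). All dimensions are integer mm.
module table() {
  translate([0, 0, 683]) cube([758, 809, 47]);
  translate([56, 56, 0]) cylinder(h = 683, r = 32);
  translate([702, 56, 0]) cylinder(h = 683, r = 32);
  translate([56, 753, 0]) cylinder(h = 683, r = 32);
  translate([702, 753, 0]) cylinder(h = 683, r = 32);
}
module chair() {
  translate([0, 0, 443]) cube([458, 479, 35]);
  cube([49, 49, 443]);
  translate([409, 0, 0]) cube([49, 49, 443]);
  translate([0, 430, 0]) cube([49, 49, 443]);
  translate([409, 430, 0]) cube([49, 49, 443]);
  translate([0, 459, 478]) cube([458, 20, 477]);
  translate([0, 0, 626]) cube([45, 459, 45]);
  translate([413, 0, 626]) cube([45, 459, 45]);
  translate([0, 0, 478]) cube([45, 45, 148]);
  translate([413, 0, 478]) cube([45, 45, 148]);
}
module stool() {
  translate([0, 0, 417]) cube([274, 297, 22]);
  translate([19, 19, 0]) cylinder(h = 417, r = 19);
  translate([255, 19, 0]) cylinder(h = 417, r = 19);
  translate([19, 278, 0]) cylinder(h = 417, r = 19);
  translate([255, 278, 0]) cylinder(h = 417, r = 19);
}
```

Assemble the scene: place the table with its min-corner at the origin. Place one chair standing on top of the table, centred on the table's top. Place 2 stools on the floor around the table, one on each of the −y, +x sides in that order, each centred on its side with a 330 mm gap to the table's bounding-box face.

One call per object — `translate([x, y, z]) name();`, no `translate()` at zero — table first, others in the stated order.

table();
translate([150, 165, 730]) chair();
translate([242, -627, 0]) stool();
translate([1088, 256, 0]) stool();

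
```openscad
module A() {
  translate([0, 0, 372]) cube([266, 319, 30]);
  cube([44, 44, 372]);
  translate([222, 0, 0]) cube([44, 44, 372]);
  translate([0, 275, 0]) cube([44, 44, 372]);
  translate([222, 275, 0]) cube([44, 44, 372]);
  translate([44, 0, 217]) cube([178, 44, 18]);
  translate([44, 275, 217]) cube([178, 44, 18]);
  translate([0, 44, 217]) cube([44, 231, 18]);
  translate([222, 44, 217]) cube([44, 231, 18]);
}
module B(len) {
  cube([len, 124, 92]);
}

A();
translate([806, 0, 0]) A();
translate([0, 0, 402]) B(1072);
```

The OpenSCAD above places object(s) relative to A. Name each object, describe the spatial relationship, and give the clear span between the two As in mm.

Second stool starts at x = 806; first ends at x = 266; clear span = 806 − 266 = 540 mm.

A is a stool. B is a beam. A beam spans the tops of two stools. The clear span between the two stools is 540 mm.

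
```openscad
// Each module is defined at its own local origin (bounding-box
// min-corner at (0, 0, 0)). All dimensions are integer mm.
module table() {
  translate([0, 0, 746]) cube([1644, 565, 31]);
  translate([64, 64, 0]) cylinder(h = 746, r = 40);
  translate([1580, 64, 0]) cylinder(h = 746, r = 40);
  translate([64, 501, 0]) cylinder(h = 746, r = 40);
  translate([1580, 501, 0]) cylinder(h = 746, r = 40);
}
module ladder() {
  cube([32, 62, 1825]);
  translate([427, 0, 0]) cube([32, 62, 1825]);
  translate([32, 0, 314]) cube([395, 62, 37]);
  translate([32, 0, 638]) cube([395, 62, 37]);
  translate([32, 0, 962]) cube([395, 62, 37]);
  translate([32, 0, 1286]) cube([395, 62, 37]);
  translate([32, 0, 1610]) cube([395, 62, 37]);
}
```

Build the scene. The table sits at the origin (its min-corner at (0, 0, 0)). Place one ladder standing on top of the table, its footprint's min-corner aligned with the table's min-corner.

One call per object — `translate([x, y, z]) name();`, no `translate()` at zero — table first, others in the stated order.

table();
translate([0, 0, 777]) ladder();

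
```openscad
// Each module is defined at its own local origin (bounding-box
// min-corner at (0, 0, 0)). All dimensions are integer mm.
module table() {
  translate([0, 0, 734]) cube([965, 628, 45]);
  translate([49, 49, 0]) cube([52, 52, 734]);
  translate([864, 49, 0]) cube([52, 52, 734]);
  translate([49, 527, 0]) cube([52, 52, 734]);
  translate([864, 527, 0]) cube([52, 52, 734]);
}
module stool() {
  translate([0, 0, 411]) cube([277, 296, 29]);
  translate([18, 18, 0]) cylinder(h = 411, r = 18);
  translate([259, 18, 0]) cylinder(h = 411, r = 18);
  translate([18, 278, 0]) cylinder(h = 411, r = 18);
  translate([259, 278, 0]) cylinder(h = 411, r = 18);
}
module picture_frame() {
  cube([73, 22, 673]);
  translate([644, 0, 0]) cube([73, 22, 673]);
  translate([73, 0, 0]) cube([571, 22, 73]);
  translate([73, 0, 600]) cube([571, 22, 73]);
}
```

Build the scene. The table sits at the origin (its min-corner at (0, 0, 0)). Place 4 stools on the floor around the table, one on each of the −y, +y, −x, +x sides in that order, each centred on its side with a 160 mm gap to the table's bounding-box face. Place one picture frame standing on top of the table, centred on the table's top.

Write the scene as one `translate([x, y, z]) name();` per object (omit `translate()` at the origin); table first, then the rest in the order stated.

table();
translate([344, -456, 0]) stool();
translate([344, 788, 0]) stool();
translate([-437, 166, 0]) stool();
translate([1125, 166, 0]) stool();
translate([124, 303, 779]) picture_frame();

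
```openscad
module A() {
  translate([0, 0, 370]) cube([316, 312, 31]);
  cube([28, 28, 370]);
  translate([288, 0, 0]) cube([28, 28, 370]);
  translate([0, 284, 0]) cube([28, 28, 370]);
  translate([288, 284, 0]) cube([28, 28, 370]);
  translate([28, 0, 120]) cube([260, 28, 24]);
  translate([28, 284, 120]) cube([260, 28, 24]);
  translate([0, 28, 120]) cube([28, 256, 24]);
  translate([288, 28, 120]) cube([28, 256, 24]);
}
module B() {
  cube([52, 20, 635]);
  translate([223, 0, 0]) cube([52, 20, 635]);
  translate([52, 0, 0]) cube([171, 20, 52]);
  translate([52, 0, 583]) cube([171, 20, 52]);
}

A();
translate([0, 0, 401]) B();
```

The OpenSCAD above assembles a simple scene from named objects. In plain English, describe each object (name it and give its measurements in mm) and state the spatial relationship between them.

A is a simple wooden stool: a rectangular seat 316 mm (x) by 312 mm (y), 31 mm thick, top face at z = 401 mm, on four square legs, each 28×28 mm in cross-section. The legs rest on z = 0, each flush with a corner of the seat. Four stretchers, 28 mm wide and 24 mm tall, connect adjacent legs with their undersides at z = 120 mm, each running between the inner faces of the legs it joins and aligned with the legs' outer faces on the other axis.

B is a picture frame with a 171×531 mm rectangular opening (x by z) and a uniform 52 mm border on every side. Frame depth is 20 mm along y. It is built from two vertical stiles running the full outside height and two horizontal rails spanning the gap between the stiles.

The picture frame is on top of the stool.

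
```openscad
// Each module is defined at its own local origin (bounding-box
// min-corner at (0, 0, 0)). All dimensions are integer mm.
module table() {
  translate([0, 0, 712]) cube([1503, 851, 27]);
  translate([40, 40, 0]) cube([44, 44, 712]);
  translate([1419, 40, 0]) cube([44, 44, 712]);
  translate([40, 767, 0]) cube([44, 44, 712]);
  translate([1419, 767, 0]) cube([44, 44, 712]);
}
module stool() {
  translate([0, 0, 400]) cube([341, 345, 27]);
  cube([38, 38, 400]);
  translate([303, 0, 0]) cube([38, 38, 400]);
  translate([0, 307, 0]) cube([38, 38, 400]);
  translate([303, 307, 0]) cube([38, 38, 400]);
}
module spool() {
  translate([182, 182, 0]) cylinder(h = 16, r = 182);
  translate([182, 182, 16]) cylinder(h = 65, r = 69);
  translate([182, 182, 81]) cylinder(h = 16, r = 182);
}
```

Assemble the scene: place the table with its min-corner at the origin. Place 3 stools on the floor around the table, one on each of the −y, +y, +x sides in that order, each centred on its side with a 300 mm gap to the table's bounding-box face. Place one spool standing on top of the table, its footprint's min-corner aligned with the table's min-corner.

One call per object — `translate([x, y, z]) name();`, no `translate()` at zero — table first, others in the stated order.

table();
translate([581, -645, 0]) stool();
translate([581, 1151, 0]) stool();
translate([1803, 253, 0]) stool();
translate([0, 0, 739]) spool();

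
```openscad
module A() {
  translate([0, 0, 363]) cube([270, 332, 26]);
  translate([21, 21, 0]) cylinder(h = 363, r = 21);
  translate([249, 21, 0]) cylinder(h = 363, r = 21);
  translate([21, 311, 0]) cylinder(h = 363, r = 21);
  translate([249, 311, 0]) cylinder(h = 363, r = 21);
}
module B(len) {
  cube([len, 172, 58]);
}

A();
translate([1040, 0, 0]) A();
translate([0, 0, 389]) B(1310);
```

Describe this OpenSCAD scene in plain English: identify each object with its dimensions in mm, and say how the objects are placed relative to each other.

A is a simple wooden stool: a rectangular seat 270 mm (x) by 332 mm (y), 26 mm thick, top face at z = 389 mm, on four round legs, each 42 mm in diameter. The legs rest on z = 0, each leg's axis is inset half a diameter from the nearest pair of seat edges (so the leg's bounding box is flush with the corner).

B is a rectangular beam 1310 mm long (x), 172 mm deep (y), 58 mm thick (z).

The beam spans the tops of two stools placed 770 mm apart, resting at z = 389 mm.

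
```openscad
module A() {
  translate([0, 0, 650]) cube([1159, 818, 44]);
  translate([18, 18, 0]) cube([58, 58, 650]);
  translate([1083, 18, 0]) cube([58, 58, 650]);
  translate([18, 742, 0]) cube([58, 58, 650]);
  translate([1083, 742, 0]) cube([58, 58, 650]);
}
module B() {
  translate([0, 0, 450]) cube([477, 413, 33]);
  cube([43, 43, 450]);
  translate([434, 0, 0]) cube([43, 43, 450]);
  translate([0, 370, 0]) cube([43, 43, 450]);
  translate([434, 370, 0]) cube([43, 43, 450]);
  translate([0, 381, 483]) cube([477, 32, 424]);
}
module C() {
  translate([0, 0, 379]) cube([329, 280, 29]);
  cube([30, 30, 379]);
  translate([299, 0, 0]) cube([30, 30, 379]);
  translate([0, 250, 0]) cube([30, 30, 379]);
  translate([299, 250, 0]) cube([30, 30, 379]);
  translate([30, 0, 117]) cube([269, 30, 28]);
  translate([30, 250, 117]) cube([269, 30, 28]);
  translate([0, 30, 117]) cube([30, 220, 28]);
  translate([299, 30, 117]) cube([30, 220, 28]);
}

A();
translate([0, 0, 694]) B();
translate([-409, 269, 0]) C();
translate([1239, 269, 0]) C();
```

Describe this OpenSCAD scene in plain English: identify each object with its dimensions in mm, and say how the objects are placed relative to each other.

A is a table with a 1159×818 mm rectangular top, 44 mm thick, top surface at z = 694 mm, supported by four 58×58 mm square legs, each inset 18 mm from the nearest pair of top edges, running from the floor.

B is a chair. The seat is a 477×413×33 mm slab with its top at z = 483 mm, on four 43×43 mm corner legs (flush with the seat edges, standing on z = 0). A flat backrest 32 mm thick, 424 mm tall, spans the full seat width and rises from the seat top along its +y edge, rear face flush with the rear of the seat.

C is a four-legged stool. The seat is 329×280 mm, 29 mm thick, top at z = 408 mm. It stands on four square legs, each 30×30 mm in cross-section, from z = 0 to the seat underside, each flush with a corner of the seat. Four stretchers, 30 mm wide and 28 mm tall, connect adjacent legs with their undersides at z = 117 mm, each running between the inner faces of the legs it joins and aligned with the legs' outer faces on the other axis.

The chair is on top of the table. Two stools sit around the table at the −x, +x sides.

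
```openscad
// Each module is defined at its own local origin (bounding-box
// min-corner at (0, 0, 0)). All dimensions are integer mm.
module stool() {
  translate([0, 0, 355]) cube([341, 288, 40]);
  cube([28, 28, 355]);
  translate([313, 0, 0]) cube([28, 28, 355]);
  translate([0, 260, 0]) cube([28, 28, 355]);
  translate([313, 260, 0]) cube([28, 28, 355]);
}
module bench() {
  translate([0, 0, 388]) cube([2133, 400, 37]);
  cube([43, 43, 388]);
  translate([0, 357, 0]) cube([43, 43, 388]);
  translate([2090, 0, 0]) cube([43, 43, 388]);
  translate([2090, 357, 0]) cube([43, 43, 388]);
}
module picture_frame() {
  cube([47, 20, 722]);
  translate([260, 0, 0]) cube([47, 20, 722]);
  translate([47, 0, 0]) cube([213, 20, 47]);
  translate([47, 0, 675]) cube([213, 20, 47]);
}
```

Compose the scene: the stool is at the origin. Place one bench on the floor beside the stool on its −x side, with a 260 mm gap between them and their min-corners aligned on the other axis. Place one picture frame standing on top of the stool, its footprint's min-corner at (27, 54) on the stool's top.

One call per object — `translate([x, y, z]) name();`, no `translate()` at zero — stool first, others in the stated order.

stool();
translate([-2393, 0, 0]) bench();
translate([27, 54, 395]) picture_frame();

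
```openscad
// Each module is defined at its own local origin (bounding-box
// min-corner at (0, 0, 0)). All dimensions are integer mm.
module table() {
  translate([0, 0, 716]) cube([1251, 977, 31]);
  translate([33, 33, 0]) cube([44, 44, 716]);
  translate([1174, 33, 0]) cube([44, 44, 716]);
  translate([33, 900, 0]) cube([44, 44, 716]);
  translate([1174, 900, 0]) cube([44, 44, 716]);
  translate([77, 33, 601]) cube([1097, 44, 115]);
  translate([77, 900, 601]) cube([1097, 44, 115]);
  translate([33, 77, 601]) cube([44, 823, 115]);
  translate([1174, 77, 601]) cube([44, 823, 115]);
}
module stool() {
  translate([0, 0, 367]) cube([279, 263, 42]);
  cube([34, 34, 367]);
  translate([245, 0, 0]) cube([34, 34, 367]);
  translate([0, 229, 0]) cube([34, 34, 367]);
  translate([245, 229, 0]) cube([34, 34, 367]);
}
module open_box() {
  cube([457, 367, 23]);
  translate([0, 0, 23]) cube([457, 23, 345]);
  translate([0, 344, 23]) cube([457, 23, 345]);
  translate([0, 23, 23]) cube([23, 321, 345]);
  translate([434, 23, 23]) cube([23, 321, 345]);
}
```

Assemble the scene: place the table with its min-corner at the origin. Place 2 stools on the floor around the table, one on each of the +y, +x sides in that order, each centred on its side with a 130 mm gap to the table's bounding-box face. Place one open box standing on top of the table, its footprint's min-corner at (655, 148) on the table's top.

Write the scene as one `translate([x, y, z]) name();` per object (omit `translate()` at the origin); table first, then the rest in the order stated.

table();
translate([486, 1107, 0]) stool();
translate([1381, 357, 0]) stool();
translate([655, 148, 747]) open_box();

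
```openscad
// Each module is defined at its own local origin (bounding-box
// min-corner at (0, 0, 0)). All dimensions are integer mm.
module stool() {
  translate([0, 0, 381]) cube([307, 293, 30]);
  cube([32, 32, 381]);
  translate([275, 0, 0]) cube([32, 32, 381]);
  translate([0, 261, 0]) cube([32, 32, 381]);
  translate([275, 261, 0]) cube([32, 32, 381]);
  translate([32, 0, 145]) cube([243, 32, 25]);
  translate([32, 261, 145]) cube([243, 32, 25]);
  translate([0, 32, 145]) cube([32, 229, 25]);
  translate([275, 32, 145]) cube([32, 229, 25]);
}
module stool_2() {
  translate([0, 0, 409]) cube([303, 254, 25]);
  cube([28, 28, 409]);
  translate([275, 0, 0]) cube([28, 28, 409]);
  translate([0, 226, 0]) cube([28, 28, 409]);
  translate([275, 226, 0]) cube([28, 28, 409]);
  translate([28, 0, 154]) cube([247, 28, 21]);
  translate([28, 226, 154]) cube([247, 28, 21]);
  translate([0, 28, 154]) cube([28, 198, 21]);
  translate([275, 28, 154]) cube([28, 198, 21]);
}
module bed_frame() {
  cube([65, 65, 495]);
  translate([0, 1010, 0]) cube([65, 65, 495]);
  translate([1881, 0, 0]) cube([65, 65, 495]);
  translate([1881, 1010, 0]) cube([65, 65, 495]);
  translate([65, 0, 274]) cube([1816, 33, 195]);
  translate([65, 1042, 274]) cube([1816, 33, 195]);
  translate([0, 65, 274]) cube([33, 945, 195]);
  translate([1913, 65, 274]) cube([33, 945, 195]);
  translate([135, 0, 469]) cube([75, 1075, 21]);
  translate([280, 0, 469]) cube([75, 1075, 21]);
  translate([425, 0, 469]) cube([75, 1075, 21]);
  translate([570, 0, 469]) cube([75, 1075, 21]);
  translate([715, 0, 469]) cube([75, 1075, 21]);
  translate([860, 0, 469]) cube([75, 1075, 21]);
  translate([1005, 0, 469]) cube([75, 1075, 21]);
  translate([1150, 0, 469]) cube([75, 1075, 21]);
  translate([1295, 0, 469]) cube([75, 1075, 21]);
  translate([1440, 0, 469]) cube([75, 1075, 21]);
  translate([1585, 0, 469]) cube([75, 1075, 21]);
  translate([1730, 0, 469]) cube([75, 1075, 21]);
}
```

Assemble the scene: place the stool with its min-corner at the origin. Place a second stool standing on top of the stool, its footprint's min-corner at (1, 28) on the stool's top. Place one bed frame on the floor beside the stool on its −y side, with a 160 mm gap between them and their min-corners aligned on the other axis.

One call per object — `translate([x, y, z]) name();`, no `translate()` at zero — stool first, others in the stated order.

stool();
translate([1, 28, 411]) stool_2();
translate([0, -1235, 0]) bed_frame();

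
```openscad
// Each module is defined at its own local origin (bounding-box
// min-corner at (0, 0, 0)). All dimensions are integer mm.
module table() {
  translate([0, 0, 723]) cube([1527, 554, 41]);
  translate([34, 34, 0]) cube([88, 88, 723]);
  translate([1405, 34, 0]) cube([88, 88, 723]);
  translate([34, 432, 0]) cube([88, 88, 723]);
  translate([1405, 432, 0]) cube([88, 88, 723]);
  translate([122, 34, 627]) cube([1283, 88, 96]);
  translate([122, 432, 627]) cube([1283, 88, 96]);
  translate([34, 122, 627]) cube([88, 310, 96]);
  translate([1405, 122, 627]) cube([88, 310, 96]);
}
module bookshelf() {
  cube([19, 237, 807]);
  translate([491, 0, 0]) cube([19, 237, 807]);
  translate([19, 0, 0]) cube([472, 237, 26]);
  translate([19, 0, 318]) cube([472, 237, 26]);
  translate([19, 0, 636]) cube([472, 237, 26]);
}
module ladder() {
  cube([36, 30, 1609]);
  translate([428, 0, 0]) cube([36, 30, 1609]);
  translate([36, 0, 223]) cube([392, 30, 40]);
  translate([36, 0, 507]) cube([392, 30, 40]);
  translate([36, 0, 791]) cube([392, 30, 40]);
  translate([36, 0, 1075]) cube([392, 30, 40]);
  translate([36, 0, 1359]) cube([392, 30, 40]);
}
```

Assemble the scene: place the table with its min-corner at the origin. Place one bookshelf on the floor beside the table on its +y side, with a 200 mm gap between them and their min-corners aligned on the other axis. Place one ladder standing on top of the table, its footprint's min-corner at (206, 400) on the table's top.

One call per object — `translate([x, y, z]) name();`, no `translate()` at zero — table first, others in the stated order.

table();
translate([0, 754, 0]) bookshelf();
translate([206, 400, 764]) ladder();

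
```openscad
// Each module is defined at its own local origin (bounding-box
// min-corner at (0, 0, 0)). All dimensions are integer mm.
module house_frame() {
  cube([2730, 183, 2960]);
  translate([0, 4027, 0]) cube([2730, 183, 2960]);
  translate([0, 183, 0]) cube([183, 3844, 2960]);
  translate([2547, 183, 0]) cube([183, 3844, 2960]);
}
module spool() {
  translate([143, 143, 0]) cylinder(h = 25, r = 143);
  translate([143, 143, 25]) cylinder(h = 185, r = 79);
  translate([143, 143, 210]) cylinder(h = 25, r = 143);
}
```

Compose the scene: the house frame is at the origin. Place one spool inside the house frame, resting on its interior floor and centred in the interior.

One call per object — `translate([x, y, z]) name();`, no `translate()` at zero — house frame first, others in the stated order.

house_frame();
translate([1222, 1962, 0]) spool();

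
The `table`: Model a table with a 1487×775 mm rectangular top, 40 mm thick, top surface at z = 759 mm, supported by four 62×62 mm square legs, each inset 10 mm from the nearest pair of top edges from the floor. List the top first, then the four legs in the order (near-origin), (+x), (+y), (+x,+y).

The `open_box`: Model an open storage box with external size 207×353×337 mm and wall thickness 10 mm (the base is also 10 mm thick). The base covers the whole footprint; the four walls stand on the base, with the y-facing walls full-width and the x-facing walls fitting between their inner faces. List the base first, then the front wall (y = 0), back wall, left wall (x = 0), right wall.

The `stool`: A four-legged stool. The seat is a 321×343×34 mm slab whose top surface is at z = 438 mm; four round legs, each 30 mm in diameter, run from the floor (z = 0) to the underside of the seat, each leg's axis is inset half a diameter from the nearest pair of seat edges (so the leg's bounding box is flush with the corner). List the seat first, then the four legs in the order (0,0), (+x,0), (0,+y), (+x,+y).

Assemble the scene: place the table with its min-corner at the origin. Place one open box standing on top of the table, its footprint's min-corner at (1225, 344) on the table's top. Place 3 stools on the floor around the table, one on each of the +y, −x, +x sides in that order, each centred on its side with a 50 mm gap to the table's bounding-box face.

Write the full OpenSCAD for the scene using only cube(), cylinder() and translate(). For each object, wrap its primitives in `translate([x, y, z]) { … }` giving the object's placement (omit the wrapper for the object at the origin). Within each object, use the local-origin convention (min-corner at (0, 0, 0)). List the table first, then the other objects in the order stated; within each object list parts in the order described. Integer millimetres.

translate([0, 0, 719]) cube([1487, 775, 40]);
translate([10, 10, 0]) cube([62, 62, 719]);
translate([1415, 10, 0]) cube([62, 62, 719]);
translate([10, 703, 0]) cube([62, 62, 719]);
translate([1415, 703, 0]) cube([62, 62, 719]);
translate([1225, 344, 759]) {
  cube([207, 353, 10]);
  translate([0, 0, 10]) cube([207, 10, 327]);
  translate([0, 343, 10]) cube([207, 10, 327]);
  translate([0, 10, 10]) cube([10, 333, 327]);
  translate([197, 10, 10]) cube([10, 333, 327]);
}
translate([583, 825, 0]) {
  translate([0, 0, 404]) cube([321, 343, 34]);
  translate([15, 15, 0]) cylinder(h = 404, r = 15);
  translate([306, 15, 0]) cylinder(h = 404, r = 15);
  translate([15, 328, 0]) cylinder(h = 404, r = 15);
  translate([306, 328, 0]) cylinder(h = 404, r = 15);
}
translate([-371, 216, 0]) {
  translate([0, 0, 404]) cube([321, 343, 34]);
  translate([15, 15, 0]) cylinder(h = 404, r = 15);
  translate([306, 15, 0]) cylinder(h = 404, r = 15);
  translate([15, 328, 0]) cylinder(h = 404, r = 15);
  translate([306, 328, 0]) cylinder(h = 404, r = 15);
}
translate([1537, 216, 0]) {
  translate([0, 0, 404]) cube([321, 343, 34]);
  translate([15, 15, 0]) cylinder(h = 404, r = 15);
  translate([306, 15, 0]) cylinder(h = 404, r = 15);
  translate([15, 328, 0]) cylinder(h = 404, r = 15);
  translate([306, 328, 0]) cylinder(h = 404, r = 15);
}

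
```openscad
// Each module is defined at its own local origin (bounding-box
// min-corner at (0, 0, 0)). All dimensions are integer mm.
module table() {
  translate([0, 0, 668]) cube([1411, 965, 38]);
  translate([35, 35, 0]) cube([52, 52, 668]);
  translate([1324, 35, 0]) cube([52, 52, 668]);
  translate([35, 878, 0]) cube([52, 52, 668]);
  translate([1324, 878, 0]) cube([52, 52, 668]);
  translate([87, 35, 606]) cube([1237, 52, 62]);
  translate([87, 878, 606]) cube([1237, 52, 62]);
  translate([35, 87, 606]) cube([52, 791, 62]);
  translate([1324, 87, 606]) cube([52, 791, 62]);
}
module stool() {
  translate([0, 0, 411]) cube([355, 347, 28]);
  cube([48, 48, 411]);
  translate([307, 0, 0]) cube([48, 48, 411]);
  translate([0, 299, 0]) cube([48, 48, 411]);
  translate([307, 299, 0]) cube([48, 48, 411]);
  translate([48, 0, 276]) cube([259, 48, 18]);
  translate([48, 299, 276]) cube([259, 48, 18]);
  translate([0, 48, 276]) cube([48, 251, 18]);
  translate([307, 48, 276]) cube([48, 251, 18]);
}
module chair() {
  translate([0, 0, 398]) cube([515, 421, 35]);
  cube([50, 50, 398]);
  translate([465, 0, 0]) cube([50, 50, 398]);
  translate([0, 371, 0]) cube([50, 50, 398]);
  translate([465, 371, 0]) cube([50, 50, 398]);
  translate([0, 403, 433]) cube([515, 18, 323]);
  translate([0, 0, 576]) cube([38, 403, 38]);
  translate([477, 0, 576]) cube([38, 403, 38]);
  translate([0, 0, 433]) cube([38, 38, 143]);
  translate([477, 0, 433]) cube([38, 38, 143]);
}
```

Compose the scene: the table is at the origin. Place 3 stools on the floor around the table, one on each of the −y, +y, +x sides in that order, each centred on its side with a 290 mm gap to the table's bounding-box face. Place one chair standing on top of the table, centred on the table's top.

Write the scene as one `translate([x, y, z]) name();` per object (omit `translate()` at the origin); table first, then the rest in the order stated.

table();
translate([528, -637, 0]) stool();
translate([528, 1255, 0]) stool();
translate([1701, 309, 0]) stool();
translate([448, 272, 706]) chair();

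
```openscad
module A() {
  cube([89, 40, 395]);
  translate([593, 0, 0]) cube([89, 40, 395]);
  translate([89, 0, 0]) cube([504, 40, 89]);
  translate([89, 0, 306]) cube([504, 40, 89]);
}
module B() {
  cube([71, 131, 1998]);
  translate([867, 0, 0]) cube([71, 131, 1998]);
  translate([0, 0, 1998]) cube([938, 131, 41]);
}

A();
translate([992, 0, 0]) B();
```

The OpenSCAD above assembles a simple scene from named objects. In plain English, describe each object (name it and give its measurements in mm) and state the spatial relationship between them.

A is a rectangular picture frame lying in the x–z plane (depth along y). The opening is 504 mm wide (x) by 217 mm tall (z), surrounded by a border 89 mm wide on all four sides. The frame is 40 mm deep and is made of two full-height vertical stiles with two horizontal rails fitted between them.

B is a rectangular door frame: two vertical jambs of 71×131 mm section, 1998 mm tall, with a clear opening 796 mm wide between their inner faces. A header 41 mm tall and 131 mm deep lies on top of the jambs and spans the full outside width.

The door frame is on the floor beside the picture frame on its +x side.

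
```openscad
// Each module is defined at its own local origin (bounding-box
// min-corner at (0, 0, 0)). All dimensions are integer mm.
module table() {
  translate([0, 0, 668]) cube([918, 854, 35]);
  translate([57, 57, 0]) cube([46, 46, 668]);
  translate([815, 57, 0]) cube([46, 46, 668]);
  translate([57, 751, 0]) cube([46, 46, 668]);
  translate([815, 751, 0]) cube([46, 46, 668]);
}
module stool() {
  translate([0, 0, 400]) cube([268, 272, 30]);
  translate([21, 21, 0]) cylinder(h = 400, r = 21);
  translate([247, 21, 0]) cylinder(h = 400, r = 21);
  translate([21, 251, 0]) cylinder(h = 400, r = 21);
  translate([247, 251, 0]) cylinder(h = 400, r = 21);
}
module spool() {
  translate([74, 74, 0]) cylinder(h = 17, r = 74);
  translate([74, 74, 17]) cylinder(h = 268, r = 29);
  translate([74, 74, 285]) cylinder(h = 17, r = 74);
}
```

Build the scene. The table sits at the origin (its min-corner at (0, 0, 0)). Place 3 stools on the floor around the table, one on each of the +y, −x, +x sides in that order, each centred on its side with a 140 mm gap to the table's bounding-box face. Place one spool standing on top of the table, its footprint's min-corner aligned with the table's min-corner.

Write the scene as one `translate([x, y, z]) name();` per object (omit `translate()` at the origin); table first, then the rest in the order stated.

table();
translate([325, 994, 0]) stool();
translate([-408, 291, 0]) stool();
translate([1058, 291, 0]) stool();
translate([0, 0, 703]) spool();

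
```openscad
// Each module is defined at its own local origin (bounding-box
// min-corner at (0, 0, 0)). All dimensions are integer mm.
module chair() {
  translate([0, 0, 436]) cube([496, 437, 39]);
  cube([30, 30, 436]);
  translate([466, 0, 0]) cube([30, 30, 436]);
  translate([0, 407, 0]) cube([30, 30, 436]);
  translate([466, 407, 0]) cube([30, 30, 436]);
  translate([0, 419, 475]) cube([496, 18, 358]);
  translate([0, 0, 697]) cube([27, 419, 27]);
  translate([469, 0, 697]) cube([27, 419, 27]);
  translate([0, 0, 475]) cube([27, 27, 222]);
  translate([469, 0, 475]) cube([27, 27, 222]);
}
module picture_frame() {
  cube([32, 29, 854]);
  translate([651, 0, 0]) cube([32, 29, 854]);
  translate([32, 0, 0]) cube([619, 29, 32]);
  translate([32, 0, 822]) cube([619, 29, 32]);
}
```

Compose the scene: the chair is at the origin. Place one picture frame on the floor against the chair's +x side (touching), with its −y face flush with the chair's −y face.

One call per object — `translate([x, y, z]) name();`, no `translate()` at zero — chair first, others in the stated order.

chair();
translate([496, 0, 0]) picture_frame();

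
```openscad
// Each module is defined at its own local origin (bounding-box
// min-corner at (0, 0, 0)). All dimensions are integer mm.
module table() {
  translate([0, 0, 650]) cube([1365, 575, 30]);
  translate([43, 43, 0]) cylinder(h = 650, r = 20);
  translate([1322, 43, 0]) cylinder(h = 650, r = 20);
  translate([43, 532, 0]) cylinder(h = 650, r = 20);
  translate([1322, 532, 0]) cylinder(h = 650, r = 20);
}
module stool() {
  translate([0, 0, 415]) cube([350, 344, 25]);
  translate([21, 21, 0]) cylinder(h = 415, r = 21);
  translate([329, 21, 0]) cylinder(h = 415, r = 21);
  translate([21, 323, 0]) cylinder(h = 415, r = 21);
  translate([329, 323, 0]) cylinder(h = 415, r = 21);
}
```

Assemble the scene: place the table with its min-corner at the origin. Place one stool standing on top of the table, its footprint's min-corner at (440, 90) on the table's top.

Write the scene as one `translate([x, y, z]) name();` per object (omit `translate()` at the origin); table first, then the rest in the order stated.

table();
translate([440, 90, 680]) stool();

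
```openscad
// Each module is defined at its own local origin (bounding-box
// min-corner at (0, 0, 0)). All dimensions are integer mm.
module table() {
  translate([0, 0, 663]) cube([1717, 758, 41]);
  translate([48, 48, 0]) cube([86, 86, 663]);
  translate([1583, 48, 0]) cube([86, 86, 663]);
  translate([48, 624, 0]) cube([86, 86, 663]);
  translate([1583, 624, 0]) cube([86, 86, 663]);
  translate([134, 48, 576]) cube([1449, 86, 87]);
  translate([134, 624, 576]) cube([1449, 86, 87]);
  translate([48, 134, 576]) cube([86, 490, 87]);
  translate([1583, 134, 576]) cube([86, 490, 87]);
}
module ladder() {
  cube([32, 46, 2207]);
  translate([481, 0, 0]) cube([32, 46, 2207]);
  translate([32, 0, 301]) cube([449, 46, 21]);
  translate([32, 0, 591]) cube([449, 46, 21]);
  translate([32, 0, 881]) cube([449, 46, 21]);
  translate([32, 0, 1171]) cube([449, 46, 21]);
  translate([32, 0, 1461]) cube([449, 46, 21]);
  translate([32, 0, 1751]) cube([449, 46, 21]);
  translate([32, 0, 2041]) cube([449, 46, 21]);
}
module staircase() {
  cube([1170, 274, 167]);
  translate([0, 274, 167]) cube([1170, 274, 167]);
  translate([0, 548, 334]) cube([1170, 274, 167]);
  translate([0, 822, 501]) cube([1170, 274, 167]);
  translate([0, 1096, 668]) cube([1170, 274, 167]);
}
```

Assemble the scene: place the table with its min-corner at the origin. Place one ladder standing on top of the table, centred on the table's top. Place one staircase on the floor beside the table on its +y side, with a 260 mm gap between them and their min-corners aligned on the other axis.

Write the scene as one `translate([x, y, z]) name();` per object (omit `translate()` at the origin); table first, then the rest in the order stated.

table();
translate([602, 356, 704]) ladder();
translate([0, 1018, 0]) staircase();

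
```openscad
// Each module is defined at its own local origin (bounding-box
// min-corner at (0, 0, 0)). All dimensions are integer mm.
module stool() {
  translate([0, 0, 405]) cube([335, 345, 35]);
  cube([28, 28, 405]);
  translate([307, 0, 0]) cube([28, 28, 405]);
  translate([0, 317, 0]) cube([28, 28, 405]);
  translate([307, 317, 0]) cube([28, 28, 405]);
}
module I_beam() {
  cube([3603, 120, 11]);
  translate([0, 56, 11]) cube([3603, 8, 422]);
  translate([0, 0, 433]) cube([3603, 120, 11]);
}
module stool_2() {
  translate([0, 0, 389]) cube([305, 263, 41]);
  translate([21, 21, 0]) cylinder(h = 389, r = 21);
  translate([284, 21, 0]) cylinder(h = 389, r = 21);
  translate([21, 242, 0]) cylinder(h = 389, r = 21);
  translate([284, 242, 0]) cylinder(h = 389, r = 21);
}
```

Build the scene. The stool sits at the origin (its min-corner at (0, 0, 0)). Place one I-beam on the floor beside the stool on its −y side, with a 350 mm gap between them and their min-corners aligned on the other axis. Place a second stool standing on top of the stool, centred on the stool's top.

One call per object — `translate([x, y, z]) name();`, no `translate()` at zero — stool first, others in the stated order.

stool();
translate([0, -470, 0]) I_beam();
translate([15, 41, 440]) stool_2();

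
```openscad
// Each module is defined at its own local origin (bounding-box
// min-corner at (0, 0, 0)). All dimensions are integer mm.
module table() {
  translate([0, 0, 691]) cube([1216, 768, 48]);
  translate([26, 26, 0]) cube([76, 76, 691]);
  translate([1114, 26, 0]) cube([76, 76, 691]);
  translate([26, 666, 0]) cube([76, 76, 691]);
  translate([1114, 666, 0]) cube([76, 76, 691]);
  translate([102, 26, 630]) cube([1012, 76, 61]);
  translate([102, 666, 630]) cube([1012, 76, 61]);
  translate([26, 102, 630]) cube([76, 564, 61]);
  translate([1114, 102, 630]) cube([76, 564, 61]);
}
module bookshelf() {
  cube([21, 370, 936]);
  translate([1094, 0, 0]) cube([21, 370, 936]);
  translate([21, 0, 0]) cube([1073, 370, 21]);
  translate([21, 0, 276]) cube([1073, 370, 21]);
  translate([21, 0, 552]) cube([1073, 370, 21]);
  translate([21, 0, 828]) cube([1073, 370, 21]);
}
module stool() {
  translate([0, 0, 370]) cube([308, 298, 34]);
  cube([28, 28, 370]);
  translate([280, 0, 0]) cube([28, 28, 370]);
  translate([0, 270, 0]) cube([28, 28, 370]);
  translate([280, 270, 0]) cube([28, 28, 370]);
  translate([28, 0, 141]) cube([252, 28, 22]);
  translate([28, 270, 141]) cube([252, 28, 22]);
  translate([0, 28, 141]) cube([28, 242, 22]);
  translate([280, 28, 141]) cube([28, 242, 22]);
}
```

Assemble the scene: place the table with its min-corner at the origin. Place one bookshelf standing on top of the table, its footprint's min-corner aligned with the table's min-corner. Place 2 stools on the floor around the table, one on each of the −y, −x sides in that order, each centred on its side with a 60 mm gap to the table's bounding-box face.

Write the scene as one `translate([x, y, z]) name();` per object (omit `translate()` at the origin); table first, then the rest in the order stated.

table();
translate([0, 0, 739]) bookshelf();
translate([454, -358, 0]) stool();
translate([-368, 235, 0]) stool();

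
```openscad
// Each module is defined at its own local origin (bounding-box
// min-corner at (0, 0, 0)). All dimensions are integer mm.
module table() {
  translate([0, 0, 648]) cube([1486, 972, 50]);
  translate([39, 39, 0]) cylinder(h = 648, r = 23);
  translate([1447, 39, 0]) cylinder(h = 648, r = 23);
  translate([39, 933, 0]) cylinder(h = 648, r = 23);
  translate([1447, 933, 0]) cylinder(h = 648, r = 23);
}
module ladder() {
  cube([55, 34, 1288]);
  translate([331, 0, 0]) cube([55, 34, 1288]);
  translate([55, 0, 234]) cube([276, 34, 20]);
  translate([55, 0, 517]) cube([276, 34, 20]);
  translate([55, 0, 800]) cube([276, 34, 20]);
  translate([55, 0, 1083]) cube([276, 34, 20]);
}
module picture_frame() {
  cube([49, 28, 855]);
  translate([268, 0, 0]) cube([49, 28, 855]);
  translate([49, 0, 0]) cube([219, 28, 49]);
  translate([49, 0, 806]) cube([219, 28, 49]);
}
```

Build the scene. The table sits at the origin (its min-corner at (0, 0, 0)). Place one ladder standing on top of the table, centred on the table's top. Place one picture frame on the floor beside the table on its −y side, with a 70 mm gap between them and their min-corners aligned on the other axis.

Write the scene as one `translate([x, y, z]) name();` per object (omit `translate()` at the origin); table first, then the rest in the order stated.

table();
translate([550, 469, 698]) ladder();
translate([0, -98, 0]) picture_frame();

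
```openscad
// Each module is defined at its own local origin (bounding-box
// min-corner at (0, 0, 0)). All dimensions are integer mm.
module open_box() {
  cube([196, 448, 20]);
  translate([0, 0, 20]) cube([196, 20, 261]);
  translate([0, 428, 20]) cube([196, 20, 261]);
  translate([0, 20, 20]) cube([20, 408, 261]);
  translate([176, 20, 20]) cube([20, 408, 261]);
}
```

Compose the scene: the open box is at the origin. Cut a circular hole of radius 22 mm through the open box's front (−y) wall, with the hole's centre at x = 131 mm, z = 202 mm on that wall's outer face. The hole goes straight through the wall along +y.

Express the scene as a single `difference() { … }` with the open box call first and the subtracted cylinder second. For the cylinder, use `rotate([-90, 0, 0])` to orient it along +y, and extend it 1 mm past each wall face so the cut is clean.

difference() {
  open_box();
  translate([131, -1, 202]) rotate([-90, 0, 0]) cylinder(h = 22, r = 22);
}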